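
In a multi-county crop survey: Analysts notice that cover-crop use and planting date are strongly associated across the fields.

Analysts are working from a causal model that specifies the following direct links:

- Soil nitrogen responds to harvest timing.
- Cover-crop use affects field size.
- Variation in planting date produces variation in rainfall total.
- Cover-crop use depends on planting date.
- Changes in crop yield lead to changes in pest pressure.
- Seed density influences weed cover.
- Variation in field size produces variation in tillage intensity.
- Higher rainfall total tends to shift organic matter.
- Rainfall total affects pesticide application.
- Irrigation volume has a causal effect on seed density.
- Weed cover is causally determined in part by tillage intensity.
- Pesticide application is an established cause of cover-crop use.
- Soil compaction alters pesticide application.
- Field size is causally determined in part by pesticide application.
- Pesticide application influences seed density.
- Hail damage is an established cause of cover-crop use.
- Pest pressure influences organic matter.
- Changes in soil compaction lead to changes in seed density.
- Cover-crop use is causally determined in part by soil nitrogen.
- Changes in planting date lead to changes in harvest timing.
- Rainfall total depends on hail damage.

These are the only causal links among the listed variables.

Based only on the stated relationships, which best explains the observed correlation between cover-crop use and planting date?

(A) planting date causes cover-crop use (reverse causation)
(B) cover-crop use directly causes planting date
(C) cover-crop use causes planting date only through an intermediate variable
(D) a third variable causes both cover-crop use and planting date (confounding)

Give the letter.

A

The stated link runs planting date → cover-crop use; cover-crop use has no causal path to planting date. No variable causes both, so confounding is ruled out. The correlation reflects reverse causation.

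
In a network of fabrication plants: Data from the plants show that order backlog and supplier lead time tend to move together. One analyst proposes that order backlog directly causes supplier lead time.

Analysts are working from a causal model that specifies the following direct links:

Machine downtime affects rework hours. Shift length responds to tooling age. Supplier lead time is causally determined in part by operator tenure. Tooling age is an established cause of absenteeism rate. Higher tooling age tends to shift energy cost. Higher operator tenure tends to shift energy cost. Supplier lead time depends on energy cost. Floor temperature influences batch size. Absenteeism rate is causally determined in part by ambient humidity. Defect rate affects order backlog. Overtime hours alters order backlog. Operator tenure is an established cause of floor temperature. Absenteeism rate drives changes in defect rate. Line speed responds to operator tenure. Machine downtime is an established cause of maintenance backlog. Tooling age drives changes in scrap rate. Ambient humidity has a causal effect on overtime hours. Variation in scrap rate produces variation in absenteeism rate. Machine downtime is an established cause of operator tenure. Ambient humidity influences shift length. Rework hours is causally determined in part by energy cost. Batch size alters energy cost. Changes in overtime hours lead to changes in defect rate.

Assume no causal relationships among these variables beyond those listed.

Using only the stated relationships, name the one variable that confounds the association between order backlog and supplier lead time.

Tooling age has a causal path to order backlog (tooling age → absenteeism rate → defect rate → order backlog) and a separate causal path to supplier lead time (tooling age → energy cost → supplier lead time), so it is a common cause of both.
No stated relationship gives order backlog a causal route to supplier lead time, so the correlation is explained by the shared upstream cause rather than a direct effect.

tooling age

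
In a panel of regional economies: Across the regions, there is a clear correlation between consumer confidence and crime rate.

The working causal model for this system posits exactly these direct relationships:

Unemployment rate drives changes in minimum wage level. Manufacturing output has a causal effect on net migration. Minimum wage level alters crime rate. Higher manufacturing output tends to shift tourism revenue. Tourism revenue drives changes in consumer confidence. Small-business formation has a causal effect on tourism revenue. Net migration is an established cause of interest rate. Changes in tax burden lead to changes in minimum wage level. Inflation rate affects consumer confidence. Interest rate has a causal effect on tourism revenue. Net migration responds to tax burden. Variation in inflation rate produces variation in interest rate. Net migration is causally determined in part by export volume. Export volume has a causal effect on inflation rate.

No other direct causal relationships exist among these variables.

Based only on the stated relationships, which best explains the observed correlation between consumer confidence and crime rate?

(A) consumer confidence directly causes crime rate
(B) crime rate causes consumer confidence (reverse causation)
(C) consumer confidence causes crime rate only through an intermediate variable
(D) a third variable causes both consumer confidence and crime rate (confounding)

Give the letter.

D

Tax burden causes consumer confidence (tax burden → net migration → interest rate → tourism revenue → consumer confidence) and crime rate (tax burden → minimum wage level → crime rate) — a common cause creating the correlation.
There is no stated path from consumer confidence to crime rate or from crime rate to consumer confidence, so neither direct nor reverse causation applies.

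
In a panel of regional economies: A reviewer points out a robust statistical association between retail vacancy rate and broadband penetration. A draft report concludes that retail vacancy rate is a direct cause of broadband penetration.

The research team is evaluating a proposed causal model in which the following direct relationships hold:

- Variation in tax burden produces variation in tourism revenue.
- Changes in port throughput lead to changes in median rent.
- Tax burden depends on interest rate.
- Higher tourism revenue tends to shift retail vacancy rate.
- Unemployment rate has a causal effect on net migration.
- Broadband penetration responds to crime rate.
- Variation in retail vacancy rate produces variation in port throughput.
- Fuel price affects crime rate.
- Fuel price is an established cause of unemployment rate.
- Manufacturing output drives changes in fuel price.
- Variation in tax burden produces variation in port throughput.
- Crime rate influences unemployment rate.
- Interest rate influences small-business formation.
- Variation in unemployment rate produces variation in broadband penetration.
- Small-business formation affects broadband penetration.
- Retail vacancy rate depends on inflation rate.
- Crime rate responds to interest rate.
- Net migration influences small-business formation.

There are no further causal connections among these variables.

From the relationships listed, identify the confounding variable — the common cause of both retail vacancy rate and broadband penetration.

interest rate

Interest rate has a causal path to retail vacancy rate (interest rate → tax burden → tourism revenue → retail vacancy rate) and a separate causal path to broadband penetration (interest rate → crime rate → broadband penetration), so it is a common cause of both.
No stated relationship gives retail vacancy rate a causal route to broadband penetration, so the correlation is explained by the shared upstream cause rather than a direct effect.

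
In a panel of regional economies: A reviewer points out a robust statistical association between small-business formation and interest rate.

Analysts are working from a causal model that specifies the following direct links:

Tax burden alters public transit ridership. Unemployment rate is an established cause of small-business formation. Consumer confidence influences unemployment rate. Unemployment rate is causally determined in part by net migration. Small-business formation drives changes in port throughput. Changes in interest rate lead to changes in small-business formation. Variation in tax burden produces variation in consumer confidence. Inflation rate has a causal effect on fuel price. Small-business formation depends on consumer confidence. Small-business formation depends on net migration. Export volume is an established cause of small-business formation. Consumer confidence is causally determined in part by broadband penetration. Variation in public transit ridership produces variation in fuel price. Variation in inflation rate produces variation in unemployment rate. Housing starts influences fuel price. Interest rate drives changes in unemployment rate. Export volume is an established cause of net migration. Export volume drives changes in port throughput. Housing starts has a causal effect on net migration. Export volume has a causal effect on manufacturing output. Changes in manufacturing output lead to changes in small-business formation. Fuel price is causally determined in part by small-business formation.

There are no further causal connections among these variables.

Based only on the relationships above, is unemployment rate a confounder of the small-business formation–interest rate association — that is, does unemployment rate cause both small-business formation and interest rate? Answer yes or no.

no

Unemployment rate has no stated causal path to interest rate. A confounder must cause both variables, so unemployment rate does not qualify.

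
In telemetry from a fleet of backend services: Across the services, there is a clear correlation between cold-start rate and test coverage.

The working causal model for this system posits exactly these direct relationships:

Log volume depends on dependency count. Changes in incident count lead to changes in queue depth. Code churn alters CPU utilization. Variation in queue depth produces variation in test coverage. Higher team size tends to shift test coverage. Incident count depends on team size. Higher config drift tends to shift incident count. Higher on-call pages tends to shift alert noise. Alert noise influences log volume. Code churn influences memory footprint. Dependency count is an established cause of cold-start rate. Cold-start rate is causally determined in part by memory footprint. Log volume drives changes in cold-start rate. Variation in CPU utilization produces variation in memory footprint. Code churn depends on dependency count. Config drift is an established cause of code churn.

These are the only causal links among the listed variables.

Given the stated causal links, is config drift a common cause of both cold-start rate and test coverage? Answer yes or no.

yes

Config drift has a causal path to cold-start rate (config drift → code churn → memory footprint → cold-start rate) and to test coverage (config drift → incident count → queue depth → test coverage), so it is a common cause of both — a confounder.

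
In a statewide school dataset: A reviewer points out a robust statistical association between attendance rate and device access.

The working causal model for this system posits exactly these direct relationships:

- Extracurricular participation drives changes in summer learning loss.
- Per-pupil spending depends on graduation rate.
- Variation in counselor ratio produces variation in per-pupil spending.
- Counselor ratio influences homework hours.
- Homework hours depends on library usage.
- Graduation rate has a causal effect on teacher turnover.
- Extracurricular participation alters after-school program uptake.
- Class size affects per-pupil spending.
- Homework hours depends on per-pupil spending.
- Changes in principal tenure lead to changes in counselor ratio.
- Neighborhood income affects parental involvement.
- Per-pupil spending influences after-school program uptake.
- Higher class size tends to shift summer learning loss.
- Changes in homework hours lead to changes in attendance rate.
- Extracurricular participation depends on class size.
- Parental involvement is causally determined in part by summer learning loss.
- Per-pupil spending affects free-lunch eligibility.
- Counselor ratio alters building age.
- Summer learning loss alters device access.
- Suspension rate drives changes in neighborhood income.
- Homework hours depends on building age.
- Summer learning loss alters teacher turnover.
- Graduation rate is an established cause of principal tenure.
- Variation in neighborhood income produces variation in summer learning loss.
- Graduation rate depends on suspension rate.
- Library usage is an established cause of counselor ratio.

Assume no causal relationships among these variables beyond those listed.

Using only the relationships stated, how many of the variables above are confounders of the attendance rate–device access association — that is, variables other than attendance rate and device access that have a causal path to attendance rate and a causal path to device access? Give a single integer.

2

The common causes are: class size (to attendance rate via class size → per-pupil spending → homework hours → attendance rate; to device access via class size → summer learning loss → device access); suspension rate (to attendance rate via suspension rate → graduation rate → per-pupil spending → homework hours → attendance rate; to device access via suspension rate → neighborhood income → summer learning loss → device access).
Every other variable lacks a causal path to at least one of attendance rate and device access.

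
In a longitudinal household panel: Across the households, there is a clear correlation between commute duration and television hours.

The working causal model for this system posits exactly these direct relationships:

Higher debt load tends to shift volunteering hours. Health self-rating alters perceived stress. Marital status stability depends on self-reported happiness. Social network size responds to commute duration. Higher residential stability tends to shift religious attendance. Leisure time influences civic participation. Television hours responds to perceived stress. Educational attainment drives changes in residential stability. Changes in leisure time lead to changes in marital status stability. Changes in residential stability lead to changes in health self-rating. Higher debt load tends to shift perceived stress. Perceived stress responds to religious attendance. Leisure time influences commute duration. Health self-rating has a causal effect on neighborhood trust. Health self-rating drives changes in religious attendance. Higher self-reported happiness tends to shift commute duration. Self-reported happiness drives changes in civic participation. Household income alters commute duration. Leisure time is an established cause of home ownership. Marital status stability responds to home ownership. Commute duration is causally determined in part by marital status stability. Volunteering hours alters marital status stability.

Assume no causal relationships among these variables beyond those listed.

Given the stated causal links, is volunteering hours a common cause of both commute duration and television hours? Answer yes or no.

no

Volunteering hours has no stated causal path to television hours. A confounder must cause both variables, so volunteering hours does not qualify.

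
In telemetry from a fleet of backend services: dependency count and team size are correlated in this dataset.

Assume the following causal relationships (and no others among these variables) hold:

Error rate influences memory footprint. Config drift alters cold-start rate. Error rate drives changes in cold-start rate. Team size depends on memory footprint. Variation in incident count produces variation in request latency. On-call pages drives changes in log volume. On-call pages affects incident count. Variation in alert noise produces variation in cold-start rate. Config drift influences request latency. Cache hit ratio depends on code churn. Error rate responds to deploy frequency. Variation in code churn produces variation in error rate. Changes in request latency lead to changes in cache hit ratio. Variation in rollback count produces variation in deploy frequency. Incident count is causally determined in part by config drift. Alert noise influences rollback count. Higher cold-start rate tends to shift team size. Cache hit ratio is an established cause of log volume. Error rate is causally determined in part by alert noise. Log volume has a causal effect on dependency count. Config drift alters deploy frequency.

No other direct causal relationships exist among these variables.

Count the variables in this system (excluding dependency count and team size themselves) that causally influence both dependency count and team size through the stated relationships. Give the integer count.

The common causes are: code churn (to dependency count via code churn → cache hit ratio → log volume → dependency count; to team size via code churn → error rate → cold-start rate → team size); config drift (to dependency count via config drift → request latency → cache hit ratio → log volume → dependency count; to team size via config drift → cold-start rate → team size).
Every other variable lacks a causal path to at least one of dependency count and team size.

2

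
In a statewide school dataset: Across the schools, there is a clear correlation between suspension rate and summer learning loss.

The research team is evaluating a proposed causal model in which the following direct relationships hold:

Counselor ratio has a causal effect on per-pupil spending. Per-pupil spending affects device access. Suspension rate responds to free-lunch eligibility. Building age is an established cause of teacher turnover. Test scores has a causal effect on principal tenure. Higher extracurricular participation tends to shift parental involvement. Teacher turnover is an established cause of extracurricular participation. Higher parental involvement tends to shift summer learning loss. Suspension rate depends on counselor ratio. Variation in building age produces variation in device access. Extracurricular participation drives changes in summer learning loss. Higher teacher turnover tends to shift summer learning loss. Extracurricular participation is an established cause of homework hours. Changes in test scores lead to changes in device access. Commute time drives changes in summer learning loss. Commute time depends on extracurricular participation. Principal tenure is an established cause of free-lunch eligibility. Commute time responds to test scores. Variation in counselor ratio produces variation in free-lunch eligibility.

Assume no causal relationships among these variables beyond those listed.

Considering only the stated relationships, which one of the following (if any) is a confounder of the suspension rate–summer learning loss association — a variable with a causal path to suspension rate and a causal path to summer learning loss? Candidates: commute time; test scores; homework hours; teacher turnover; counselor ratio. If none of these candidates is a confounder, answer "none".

test scores

Test scores causes suspension rate (test scores → principal tenure → free-lunch eligibility → suspension rate) and also causes summer learning loss (test scores → commute time → summer learning loss); it is a common cause of both.
Each of the other candidates lacks a causal path to at least one of suspension rate and summer learning loss, so they do not confound the relationship.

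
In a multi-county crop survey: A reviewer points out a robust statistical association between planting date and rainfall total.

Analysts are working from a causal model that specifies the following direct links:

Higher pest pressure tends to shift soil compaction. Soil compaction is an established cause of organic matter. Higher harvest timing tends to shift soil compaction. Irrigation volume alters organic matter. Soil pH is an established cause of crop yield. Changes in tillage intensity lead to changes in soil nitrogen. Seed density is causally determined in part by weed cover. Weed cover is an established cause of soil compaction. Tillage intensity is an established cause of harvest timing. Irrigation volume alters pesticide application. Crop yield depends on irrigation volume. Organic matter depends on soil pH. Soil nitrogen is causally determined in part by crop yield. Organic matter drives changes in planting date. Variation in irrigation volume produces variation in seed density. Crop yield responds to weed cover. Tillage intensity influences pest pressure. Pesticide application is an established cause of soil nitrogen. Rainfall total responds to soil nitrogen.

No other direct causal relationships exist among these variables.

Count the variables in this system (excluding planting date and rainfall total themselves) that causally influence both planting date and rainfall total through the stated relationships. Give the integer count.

The common causes are: irrigation volume (to planting date via irrigation volume → organic matter → planting date; to rainfall total via irrigation volume → crop yield → soil nitrogen → rainfall total); soil pH (to planting date via soil pH → organic matter → planting date; to rainfall total via soil pH → crop yield → soil nitrogen → rainfall total); tillage intensity (to planting date via tillage intensity → pest pressure → soil compaction → organic matter → planting date; to rainfall total via tillage intensity → soil nitrogen → rainfall total); weed cover (to planting date via weed cover → soil compaction → organic matter → planting date; to rainfall total via weed cover → crop yield → soil nitrogen → rainfall total).
Every other variable lacks a causal path to at least one of planting date and rainfall total.

4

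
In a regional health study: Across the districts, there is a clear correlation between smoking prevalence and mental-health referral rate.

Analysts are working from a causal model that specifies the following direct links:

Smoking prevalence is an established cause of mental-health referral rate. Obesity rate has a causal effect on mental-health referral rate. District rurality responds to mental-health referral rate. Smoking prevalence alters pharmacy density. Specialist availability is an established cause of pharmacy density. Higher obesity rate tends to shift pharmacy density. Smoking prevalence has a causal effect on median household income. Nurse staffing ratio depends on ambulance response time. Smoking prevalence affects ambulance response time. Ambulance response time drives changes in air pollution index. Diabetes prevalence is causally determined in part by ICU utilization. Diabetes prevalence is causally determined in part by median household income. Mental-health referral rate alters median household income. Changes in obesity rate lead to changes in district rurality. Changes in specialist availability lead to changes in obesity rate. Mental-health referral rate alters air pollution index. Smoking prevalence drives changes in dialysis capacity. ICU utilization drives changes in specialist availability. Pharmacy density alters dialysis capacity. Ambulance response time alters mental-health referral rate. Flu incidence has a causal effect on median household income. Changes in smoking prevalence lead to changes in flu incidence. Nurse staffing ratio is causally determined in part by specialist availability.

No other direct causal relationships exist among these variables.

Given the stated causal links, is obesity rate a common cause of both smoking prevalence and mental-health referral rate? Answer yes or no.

no

Obesity rate has no stated causal path to smoking prevalence. A confounder must cause both variables, so obesity rate does not qualify.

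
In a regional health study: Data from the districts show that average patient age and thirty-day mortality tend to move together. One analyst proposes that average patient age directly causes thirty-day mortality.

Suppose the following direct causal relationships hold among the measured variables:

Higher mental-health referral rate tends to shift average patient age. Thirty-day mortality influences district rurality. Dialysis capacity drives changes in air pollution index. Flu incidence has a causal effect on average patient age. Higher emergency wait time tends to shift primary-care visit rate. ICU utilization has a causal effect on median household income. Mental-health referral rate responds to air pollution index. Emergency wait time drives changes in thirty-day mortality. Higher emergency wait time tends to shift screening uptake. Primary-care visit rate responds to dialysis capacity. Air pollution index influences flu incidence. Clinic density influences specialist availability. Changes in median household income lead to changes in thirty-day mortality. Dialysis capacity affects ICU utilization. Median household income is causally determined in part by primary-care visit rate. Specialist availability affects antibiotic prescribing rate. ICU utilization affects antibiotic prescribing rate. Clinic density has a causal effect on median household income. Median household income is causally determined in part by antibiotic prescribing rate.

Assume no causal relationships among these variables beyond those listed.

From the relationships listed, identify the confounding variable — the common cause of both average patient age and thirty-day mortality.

dialysis capacity

Dialysis capacity has a causal path to average patient age (dialysis capacity → air pollution index → flu incidence → average patient age) and a separate causal path to thirty-day mortality (dialysis capacity → ICU utilization → median household income → thirty-day mortality), so it is a common cause of both.
No stated relationship gives average patient age a causal route to thirty-day mortality, so the correlation is explained by the shared upstream cause rather than a direct effect.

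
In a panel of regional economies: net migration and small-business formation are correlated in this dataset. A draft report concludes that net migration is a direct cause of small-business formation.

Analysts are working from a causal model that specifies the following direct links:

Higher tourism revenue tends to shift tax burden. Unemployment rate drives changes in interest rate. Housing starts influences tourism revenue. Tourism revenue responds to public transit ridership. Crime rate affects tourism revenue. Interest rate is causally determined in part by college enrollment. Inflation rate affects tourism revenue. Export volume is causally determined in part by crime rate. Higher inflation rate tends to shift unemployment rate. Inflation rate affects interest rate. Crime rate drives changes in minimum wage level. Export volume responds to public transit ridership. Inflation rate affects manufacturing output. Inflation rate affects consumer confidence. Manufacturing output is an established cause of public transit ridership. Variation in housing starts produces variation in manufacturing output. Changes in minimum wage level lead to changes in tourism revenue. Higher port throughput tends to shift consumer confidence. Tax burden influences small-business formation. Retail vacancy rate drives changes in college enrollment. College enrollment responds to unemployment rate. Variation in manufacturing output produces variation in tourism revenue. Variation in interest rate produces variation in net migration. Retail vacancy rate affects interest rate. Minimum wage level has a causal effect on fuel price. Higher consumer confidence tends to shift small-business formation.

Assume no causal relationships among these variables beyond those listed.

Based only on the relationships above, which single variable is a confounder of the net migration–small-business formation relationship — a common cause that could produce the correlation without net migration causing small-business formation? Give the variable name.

inflation rate

Inflation rate has a causal path to net migration (inflation rate → interest rate → net migration) and a separate causal path to small-business formation (inflation rate → consumer confidence → small-business formation), so it is a common cause of both.
No stated relationship gives net migration a causal route to small-business formation, so the correlation is explained by the shared upstream cause rather than a direct effect.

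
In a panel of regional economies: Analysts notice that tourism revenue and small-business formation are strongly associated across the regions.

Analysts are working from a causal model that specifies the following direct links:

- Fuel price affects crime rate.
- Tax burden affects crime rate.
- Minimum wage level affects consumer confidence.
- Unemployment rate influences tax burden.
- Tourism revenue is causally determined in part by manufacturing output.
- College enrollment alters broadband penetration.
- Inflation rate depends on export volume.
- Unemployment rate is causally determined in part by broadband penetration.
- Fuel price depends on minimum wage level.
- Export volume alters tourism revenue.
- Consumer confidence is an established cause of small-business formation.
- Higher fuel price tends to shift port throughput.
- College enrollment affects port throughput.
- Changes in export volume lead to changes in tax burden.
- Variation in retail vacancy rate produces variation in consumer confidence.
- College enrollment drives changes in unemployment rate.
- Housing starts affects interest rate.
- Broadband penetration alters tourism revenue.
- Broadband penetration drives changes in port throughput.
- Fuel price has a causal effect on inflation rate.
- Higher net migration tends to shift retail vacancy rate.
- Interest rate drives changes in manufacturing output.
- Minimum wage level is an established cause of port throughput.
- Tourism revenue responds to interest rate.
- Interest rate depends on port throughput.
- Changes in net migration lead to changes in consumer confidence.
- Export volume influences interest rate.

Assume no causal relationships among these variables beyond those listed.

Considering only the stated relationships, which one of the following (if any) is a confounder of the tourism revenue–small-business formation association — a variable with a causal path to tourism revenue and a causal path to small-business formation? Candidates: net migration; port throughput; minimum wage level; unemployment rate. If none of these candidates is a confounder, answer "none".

minimum wage level

Minimum wage level causes tourism revenue (minimum wage level → port throughput → interest rate → tourism revenue) and also causes small-business formation (minimum wage level → consumer confidence → small-business formation); it is a common cause of both.
Each of the other candidates lacks a causal path to at least one of tourism revenue and small-business formation, so they do not confound the relationship.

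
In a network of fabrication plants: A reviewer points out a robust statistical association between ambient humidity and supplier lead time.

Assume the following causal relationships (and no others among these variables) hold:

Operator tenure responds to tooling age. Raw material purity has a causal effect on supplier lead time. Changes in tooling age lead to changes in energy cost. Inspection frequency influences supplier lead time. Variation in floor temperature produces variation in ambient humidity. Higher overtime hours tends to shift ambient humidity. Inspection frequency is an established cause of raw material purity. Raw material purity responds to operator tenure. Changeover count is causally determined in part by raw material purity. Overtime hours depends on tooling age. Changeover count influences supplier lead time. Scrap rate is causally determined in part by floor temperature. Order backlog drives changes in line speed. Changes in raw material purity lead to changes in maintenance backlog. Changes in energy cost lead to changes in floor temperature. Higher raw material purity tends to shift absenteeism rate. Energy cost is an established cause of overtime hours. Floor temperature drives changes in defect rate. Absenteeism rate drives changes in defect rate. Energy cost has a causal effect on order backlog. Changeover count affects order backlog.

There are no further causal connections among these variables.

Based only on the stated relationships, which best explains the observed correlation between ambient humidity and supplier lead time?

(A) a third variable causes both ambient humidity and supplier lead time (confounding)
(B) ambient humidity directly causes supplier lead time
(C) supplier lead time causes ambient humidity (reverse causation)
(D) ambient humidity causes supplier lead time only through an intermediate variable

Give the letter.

Tooling age causes ambient humidity (tooling age → overtime hours → ambient humidity) and supplier lead time (tooling age → operator tenure → raw material purity → supplier lead time) — a common cause creating the correlation.
There is no stated path from ambient humidity to supplier lead time or from supplier lead time to ambient humidity, so neither direct nor reverse causation applies.

A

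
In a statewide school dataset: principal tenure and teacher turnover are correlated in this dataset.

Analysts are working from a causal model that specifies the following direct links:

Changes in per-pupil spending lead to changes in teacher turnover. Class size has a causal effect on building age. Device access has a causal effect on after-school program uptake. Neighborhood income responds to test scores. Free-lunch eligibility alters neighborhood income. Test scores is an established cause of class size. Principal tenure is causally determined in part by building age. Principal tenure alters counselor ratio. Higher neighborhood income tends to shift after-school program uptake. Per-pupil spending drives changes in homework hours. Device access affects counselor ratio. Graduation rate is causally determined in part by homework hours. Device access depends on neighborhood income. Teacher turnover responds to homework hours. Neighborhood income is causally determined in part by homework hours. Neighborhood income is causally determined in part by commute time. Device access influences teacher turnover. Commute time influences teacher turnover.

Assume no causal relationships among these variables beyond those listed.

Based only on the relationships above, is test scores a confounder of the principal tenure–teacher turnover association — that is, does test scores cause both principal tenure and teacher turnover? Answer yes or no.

yes

Test scores has a causal path to principal tenure (test scores → class size → building age → principal tenure) and to teacher turnover (test scores → neighborhood income → device access → teacher turnover), so it is a common cause of both — a confounder.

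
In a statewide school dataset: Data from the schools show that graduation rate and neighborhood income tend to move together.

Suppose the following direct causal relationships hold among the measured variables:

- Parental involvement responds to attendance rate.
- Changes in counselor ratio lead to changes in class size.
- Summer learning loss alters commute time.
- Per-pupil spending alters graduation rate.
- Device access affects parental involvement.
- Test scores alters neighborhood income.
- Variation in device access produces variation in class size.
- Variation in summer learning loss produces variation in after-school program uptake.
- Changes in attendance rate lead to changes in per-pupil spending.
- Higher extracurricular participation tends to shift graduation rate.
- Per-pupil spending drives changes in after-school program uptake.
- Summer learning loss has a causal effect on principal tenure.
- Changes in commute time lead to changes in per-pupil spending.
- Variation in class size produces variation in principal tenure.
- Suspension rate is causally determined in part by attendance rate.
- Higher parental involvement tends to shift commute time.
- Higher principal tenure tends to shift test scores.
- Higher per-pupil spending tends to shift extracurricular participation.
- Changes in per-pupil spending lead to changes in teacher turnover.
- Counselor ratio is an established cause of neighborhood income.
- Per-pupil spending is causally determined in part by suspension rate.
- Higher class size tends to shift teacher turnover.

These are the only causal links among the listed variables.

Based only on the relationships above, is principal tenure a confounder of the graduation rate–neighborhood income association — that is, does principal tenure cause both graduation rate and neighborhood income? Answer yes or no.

Principal tenure has no stated causal path to graduation rate. A confounder must cause both variables, so principal tenure does not qualify.

no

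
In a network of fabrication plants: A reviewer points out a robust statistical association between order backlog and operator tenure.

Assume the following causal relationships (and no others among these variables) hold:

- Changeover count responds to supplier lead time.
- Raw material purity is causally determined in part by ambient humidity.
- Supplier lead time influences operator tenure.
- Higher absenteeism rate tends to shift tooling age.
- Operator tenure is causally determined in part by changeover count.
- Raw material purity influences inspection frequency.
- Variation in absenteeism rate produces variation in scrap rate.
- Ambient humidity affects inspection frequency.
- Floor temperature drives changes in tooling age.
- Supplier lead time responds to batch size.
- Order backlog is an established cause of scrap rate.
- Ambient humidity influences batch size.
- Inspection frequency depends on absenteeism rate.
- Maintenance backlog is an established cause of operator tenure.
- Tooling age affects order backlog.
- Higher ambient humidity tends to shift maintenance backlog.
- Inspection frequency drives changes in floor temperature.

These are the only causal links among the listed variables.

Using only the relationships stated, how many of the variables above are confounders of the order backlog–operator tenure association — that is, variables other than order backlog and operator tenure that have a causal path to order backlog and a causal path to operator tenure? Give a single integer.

The common causes are: ambient humidity (to order backlog via ambient humidity → inspection frequency → floor temperature → tooling age → order backlog; to operator tenure via ambient humidity → maintenance backlog → operator tenure).
Every other variable lacks a causal path to at least one of order backlog and operator tenure.

1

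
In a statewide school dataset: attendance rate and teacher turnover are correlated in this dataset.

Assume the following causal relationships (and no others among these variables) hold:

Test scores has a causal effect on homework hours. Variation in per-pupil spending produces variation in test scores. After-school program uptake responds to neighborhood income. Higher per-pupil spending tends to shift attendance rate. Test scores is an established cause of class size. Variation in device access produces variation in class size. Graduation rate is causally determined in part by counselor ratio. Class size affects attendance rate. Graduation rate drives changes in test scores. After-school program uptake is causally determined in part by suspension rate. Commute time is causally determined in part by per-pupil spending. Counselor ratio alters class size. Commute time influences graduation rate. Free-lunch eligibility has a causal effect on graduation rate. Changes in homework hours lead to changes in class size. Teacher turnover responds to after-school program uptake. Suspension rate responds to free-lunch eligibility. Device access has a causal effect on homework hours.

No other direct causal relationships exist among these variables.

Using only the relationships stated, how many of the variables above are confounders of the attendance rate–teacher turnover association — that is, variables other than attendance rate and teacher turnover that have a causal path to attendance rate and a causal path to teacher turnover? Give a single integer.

1

The common causes are: free-lunch eligibility (to attendance rate via free-lunch eligibility → graduation rate → test scores → class size → attendance rate; to teacher turnover via free-lunch eligibility → suspension rate → after-school program uptake → teacher turnover).
Every other variable lacks a causal path to at least one of attendance rate and teacher turnover.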